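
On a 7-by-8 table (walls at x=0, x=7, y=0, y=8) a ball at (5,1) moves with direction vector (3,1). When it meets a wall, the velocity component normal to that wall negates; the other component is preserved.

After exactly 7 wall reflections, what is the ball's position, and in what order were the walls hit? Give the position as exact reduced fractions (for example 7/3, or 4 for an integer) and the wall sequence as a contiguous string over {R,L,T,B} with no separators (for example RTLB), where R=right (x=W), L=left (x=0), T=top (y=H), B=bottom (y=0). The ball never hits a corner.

1. t=2/3 → R at (7,5/3); v=(-3,1)
2. t=7/3 → L at (0,4); v=(3,1)
3. t=7/3 → R at (7,19/3); v=(-3,1)
4. t=5/3 → T at (2,8); v=(-3,-1)
5. t=2/3 → L at (0,22/3); v=(3,-1)
6. t=7/3 → R at (7,5); v=(-3,-1)
7. t=7/3 → L at (0,8/3); v=(3,-1)

Final position: (0,8/3)
Wall sequence: RLRTLRL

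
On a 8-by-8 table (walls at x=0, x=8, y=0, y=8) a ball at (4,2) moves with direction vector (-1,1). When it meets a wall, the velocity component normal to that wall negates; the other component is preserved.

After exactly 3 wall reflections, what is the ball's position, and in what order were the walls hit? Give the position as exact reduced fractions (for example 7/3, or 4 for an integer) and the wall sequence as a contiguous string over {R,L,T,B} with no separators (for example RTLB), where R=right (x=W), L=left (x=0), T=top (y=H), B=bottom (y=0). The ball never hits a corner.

Final position: (8,2)
Wall sequence: LTR

1. t=4 → L at (0,6); v=(1,1)
2. t=2 → T at (2,8); v=(1,-1)
3. t=6 → R at (8,2); v=(-1,-1)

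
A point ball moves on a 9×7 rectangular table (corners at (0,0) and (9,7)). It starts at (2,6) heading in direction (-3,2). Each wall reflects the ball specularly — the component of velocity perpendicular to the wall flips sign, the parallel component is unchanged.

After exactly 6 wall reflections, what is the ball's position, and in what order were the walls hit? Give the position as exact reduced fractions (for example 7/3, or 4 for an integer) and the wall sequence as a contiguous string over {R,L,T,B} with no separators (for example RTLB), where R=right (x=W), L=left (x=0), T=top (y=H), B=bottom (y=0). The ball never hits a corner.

1. t=1/2 → T at (1/2,7); v=(-3,-2)
2. t=1/6 → L at (0,20/3); v=(3,-2)
3. t=3 → R at (9,2/3); v=(-3,-2)
4. t=1/3 → B at (8,0); v=(-3,2)
5. t=8/3 → L at (0,16/3); v=(3,2)
6. t=5/6 → T at (5/2,7); v=(3,-2)

Final position: (5/2,7)
Wall sequence: TLRBLT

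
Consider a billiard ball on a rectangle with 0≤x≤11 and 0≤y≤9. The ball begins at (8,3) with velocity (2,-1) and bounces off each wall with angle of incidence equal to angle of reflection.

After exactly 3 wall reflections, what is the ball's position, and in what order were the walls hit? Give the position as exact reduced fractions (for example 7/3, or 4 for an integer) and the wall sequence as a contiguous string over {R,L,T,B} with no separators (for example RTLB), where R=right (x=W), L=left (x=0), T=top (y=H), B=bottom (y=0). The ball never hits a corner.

Final position: (0,4)
Wall sequence: RBL

1. t=3/2 → R at (11,3/2); v=(-2,-1)
2. t=3/2 → B at (8,0); v=(-2,1)
3. t=4 → L at (0,4); v=(2,1)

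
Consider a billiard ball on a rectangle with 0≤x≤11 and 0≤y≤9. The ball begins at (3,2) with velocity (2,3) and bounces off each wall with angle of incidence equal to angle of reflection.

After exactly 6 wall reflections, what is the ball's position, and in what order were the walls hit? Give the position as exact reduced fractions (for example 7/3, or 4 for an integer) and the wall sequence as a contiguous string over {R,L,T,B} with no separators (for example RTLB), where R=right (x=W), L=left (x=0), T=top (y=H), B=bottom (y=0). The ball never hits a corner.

Final position: (11/3,0)
Wall sequence: TRBTLB

1. t=7/3 → T at (23/3,9); v=(2,-3)
2. t=5/3 → R at (11,4); v=(-2,-3)
3. t=4/3 → B at (25/3,0); v=(-2,3)
4. t=3 → T at (7/3,9); v=(-2,-3)
5. t=7/6 → L at (0,11/2); v=(2,-3)
6. t=11/6 → B at (11/3,0); v=(2,3)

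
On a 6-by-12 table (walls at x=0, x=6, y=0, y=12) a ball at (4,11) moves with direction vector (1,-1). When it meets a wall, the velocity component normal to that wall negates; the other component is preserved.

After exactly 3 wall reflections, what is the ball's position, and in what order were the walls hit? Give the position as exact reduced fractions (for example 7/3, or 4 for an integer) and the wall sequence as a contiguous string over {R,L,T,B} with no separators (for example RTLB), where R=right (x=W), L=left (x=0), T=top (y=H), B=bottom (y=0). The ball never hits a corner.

1. t=2 → R at (6,9); v=(-1,-1)
2. t=6 → L at (0,3); v=(1,-1)
3. t=3 → B at (3,0); v=(1,1)

Final position: (3,0)
Wall sequence: RLB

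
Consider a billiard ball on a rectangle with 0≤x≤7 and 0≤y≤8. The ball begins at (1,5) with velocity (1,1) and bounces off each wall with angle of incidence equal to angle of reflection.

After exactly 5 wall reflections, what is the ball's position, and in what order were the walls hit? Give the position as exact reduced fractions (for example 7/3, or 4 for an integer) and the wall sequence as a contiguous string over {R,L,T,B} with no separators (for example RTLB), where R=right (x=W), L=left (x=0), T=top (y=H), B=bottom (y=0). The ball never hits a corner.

Final position: (6,8)
Wall sequence: TRBLT

1. t=3 → T at (4,8); v=(1,-1)
2. t=3 → R at (7,5); v=(-1,-1)
3. t=5 → B at (2,0); v=(-1,1)
4. t=2 → L at (0,2); v=(1,1)
5. t=6 → T at (6,8); v=(1,-1)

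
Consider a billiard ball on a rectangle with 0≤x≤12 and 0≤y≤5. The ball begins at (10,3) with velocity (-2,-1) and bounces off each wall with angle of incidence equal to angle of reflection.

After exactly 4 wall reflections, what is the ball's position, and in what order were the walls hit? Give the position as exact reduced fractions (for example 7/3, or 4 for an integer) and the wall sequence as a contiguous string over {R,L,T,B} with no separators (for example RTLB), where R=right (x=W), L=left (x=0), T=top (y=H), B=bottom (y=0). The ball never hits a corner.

1. t=3 → B at (4,0); v=(-2,1)
2. t=2 → L at (0,2); v=(2,1)
3. t=3 → T at (6,5); v=(2,-1)
4. t=3 → R at (12,2); v=(-2,-1)

Final position: (12,2)
Wall sequence: BLTR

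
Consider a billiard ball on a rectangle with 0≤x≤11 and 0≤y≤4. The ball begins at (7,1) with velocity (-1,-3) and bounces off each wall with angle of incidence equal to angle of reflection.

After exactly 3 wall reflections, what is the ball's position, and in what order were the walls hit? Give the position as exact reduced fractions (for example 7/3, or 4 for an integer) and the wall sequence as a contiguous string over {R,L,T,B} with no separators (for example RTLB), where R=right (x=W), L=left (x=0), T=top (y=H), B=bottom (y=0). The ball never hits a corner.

1. t=1/3 → B at (20/3,0); v=(-1,3)
2. t=4/3 → T at (16/3,4); v=(-1,-3)
3. t=4/3 → B at (4,0); v=(-1,3)

Final position: (4,0)
Wall sequence: BTB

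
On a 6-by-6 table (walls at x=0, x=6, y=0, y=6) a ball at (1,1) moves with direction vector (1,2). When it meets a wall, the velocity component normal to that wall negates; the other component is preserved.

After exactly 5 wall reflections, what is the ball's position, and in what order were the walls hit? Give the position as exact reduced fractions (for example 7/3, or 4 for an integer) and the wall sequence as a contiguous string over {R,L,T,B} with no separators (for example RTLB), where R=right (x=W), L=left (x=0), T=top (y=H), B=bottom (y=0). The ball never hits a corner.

Final position: (0,1)
Wall sequence: TRBTL

1. t=5/2 → T at (7/2,6); v=(1,-2)
2. t=5/2 → R at (6,1); v=(-1,-2)
3. t=1/2 → B at (11/2,0); v=(-1,2)
4. t=3 → T at (5/2,6); v=(-1,-2)
5. t=5/2 → L at (0,1); v=(1,-2)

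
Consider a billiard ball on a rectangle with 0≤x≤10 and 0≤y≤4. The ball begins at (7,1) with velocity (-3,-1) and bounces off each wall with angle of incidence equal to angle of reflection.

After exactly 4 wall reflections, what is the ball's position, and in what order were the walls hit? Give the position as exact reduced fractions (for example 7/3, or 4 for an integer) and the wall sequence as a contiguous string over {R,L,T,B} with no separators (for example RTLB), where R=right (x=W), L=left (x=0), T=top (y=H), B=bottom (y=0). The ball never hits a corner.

Final position: (10,10/3)
Wall sequence: BLTR

1. t=1 → B at (4,0); v=(-3,1)
2. t=4/3 → L at (0,4/3); v=(3,1)
3. t=8/3 → T at (8,4); v=(3,-1)
4. t=2/3 → R at (10,10/3); v=(-3,-1)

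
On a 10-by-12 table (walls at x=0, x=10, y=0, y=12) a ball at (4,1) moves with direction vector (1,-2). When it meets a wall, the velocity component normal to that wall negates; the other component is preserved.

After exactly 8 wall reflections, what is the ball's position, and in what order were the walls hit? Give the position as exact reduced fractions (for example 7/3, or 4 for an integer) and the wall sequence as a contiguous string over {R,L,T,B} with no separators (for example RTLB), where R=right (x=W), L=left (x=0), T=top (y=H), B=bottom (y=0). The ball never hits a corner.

1. t=1/2 → B at (9/2,0); v=(1,2)
2. t=11/2 → R at (10,11); v=(-1,2)
3. t=1/2 → T at (19/2,12); v=(-1,-2)
4. t=6 → B at (7/2,0); v=(-1,2)
5. t=7/2 → L at (0,7); v=(1,2)
6. t=5/2 → T at (5/2,12); v=(1,-2)
7. t=6 → B at (17/2,0); v=(1,2)
8. t=3/2 → R at (10,3); v=(-1,2)

Final position: (10,3)
Wall sequence: BRTBLTBR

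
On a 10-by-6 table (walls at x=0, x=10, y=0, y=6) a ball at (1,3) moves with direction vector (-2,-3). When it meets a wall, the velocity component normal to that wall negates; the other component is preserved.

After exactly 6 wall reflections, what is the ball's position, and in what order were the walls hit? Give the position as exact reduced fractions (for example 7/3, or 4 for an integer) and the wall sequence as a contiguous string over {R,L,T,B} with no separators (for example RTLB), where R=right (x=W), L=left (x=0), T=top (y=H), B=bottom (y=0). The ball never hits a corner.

Final position: (7,6)
Wall sequence: LBTBRT

1. t=1/2 → L at (0,3/2); v=(2,-3)
2. t=1/2 → B at (1,0); v=(2,3)
3. t=2 → T at (5,6); v=(2,-3)
4. t=2 → B at (9,0); v=(2,3)
5. t=1/2 → R at (10,3/2); v=(-2,3)
6. t=3/2 → T at (7,6); v=(-2,-3)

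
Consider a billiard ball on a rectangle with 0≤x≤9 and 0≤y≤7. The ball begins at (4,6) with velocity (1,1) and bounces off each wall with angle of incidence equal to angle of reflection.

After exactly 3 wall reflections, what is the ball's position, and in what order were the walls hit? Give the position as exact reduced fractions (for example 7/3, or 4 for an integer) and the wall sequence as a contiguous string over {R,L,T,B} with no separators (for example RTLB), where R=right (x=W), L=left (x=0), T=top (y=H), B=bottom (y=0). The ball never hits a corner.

Final position: (6,0)
Wall sequence: TRB

1. t=1 → T at (5,7); v=(1,-1)
2. t=4 → R at (9,3); v=(-1,-1)
3. t=3 → B at (6,0); v=(-1,1)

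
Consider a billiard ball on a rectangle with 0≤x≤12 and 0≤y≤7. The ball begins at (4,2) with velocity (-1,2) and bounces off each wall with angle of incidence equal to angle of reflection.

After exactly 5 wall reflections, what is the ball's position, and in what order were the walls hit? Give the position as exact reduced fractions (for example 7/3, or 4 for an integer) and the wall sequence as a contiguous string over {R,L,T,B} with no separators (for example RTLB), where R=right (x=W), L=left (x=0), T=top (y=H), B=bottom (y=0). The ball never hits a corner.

1. t=5/2 → T at (3/2,7); v=(-1,-2)
2. t=3/2 → L at (0,4); v=(1,-2)
3. t=2 → B at (2,0); v=(1,2)
4. t=7/2 → T at (11/2,7); v=(1,-2)
5. t=7/2 → B at (9,0); v=(1,2)

Final position: (9,0)
Wall sequence: TLBTB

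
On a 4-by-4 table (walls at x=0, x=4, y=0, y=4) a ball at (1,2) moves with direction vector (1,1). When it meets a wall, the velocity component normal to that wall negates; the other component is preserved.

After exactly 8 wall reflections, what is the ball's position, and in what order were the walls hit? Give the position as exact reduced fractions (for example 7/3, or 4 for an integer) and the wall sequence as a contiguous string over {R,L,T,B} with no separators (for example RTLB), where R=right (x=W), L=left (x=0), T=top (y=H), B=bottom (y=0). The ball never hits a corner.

1. t=2 → T at (3,4); v=(1,-1)
2. t=1 → R at (4,3); v=(-1,-1)
3. t=3 → B at (1,0); v=(-1,1)
4. t=1 → L at (0,1); v=(1,1)
5. t=3 → T at (3,4); v=(1,-1)
6. t=1 → R at (4,3); v=(-1,-1)
7. t=3 → B at (1,0); v=(-1,1)
8. t=1 → L at (0,1); v=(1,1)

Final position: (0,1)
Wall sequence: TRBLTRBL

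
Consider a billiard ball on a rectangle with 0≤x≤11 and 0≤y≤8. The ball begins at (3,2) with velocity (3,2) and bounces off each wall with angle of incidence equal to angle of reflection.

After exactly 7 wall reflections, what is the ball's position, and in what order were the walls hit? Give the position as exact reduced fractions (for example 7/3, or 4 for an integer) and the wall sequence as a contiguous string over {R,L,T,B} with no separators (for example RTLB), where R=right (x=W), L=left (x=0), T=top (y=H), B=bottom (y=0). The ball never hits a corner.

1. t=8/3 → R at (11,22/3); v=(-3,2)
2. t=1/3 → T at (10,8); v=(-3,-2)
3. t=10/3 → L at (0,4/3); v=(3,-2)
4. t=2/3 → B at (2,0); v=(3,2)
5. t=3 → R at (11,6); v=(-3,2)
6. t=1 → T at (8,8); v=(-3,-2)
7. t=8/3 → L at (0,8/3); v=(3,-2)

Final position: (0,8/3)
Wall sequence: RTLBRTL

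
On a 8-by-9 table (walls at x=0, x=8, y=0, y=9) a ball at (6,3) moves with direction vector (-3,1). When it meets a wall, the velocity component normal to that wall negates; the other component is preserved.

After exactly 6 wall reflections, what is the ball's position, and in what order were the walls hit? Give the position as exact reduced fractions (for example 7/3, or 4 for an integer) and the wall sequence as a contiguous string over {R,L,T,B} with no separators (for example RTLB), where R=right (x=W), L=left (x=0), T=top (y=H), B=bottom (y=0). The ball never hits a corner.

1. t=2 → L at (0,5); v=(3,1)
2. t=8/3 → R at (8,23/3); v=(-3,1)
3. t=4/3 → T at (4,9); v=(-3,-1)
4. t=4/3 → L at (0,23/3); v=(3,-1)
5. t=8/3 → R at (8,5); v=(-3,-1)
6. t=8/3 → L at (0,7/3); v=(3,-1)

Final position: (0,7/3)
Wall sequence: LRTLRL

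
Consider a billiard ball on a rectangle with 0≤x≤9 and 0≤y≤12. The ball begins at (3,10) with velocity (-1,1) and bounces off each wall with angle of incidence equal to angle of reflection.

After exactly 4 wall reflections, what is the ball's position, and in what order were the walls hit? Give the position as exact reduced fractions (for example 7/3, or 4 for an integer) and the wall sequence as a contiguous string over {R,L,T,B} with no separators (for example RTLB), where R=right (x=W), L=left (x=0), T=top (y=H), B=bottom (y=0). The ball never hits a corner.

Final position: (7,0)
Wall sequence: TLRB

1. t=2 → T at (1,12); v=(-1,-1)
2. t=1 → L at (0,11); v=(1,-1)
3. t=9 → R at (9,2); v=(-1,-1)
4. t=2 → B at (7,0); v=(-1,1)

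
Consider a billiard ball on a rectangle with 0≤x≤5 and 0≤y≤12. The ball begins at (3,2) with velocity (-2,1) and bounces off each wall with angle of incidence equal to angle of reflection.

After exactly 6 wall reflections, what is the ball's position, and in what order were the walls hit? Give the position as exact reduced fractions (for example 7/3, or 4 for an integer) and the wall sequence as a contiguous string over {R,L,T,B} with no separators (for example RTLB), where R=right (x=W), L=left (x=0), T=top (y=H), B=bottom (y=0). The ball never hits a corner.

Final position: (0,21/2)
Wall sequence: LRLRTL

1. t=3/2 → L at (0,7/2); v=(2,1)
2. t=5/2 → R at (5,6); v=(-2,1)
3. t=5/2 → L at (0,17/2); v=(2,1)
4. t=5/2 → R at (5,11); v=(-2,1)
5. t=1 → T at (3,12); v=(-2,-1)
6. t=3/2 → L at (0,21/2); v=(2,-1)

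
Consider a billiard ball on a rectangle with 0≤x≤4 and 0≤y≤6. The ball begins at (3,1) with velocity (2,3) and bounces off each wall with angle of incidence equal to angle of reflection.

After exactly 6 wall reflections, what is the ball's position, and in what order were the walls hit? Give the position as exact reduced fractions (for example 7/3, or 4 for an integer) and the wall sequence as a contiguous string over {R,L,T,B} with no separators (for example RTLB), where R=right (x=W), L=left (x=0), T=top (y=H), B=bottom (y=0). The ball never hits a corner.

1. t=1/2 → R at (4,5/2); v=(-2,3)
2. t=7/6 → T at (5/3,6); v=(-2,-3)
3. t=5/6 → L at (0,7/2); v=(2,-3)
4. t=7/6 → B at (7/3,0); v=(2,3)
5. t=5/6 → R at (4,5/2); v=(-2,3)
6. t=7/6 → T at (5/3,6); v=(-2,-3)

Final position: (5/3,6)
Wall sequence: RTLBRT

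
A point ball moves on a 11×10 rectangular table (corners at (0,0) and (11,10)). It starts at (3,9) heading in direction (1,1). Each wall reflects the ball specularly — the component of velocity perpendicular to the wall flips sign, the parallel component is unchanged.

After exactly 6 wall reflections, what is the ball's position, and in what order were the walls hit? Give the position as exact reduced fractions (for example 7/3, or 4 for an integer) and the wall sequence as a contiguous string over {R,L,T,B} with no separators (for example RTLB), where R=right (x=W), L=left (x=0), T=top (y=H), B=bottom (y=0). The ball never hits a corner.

1. t=1 → T at (4,10); v=(1,-1)
2. t=7 → R at (11,3); v=(-1,-1)
3. t=3 → B at (8,0); v=(-1,1)
4. t=8 → L at (0,8); v=(1,1)
5. t=2 → T at (2,10); v=(1,-1)
6. t=9 → R at (11,1); v=(-1,-1)

Final position: (11,1)
Wall sequence: TRBLTR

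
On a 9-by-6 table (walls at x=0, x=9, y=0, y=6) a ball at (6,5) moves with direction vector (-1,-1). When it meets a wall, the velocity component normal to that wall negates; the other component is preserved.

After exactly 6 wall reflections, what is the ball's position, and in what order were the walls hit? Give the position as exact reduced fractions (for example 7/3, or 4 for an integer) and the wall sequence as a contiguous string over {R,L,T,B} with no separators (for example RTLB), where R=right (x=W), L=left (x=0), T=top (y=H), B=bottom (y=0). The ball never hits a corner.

Final position: (1,6)
Wall sequence: BLTRBT

1. t=5 → B at (1,0); v=(-1,1)
2. t=1 → L at (0,1); v=(1,1)
3. t=5 → T at (5,6); v=(1,-1)
4. t=4 → R at (9,2); v=(-1,-1)
5. t=2 → B at (7,0); v=(-1,1)
6. t=6 → T at (1,6); v=(-1,-1)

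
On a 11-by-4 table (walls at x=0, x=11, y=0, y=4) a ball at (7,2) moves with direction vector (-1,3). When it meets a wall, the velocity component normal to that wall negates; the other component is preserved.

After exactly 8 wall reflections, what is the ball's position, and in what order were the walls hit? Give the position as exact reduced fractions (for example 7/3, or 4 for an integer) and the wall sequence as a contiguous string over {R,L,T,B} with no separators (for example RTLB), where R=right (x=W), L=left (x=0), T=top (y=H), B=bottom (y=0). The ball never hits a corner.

Final position: (5/3,4)
Wall sequence: TBTBTLBT

1. t=2/3 → T at (19/3,4); v=(-1,-3)
2. t=4/3 → B at (5,0); v=(-1,3)
3. t=4/3 → T at (11/3,4); v=(-1,-3)
4. t=4/3 → B at (7/3,0); v=(-1,3)
5. t=4/3 → T at (1,4); v=(-1,-3)
6. t=1 → L at (0,1); v=(1,-3)
7. t=1/3 → B at (1/3,0); v=(1,3)
8. t=4/3 → T at (5/3,4); v=(1,-3)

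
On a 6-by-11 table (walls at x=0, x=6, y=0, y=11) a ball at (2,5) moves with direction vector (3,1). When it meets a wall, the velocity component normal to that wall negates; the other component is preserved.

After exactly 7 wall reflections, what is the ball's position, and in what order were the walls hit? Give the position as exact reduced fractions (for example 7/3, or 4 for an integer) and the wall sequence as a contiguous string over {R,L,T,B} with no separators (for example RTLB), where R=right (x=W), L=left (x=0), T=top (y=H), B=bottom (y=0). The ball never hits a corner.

Final position: (0,17/3)
Wall sequence: RLRTLRL

1. t=4/3 → R at (6,19/3); v=(-3,1)
2. t=2 → L at (0,25/3); v=(3,1)
3. t=2 → R at (6,31/3); v=(-3,1)
4. t=2/3 → T at (4,11); v=(-3,-1)
5. t=4/3 → L at (0,29/3); v=(3,-1)
6. t=2 → R at (6,23/3); v=(-3,-1)
7. t=2 → L at (0,17/3); v=(3,-1)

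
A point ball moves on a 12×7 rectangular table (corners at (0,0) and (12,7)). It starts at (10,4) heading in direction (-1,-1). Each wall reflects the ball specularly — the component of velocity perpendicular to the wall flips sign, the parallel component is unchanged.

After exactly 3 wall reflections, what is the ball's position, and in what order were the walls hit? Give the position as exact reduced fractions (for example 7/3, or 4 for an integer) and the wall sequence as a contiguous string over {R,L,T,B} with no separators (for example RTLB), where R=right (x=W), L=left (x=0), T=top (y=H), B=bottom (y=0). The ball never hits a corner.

Final position: (1,7)
Wall sequence: BLT

1. t=4 → B at (6,0); v=(-1,1)
2. t=6 → L at (0,6); v=(1,1)
3. t=1 → T at (1,7); v=(1,-1)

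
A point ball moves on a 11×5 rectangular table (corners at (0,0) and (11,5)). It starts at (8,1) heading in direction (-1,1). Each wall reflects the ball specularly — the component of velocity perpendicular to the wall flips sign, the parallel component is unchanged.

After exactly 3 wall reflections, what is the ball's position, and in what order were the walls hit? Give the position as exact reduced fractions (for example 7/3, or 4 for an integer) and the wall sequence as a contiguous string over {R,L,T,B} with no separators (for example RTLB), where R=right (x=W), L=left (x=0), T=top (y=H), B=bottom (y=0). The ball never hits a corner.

1. t=4 → T at (4,5); v=(-1,-1)
2. t=4 → L at (0,1); v=(1,-1)
3. t=1 → B at (1,0); v=(1,1)

Final position: (1,0)
Wall sequence: TLB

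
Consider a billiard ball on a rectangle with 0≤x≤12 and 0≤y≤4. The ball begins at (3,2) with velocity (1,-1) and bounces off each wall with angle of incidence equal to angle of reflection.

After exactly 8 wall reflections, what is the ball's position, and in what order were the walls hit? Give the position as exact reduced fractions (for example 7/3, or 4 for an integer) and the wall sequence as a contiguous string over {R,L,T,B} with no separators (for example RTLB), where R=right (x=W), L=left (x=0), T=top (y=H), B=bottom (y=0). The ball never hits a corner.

Final position: (1,4)
Wall sequence: BTRBTBLT

1. t=2 → B at (5,0); v=(1,1)
2. t=4 → T at (9,4); v=(1,-1)
3. t=3 → R at (12,1); v=(-1,-1)
4. t=1 → B at (11,0); v=(-1,1)
5. t=4 → T at (7,4); v=(-1,-1)
6. t=4 → B at (3,0); v=(-1,1)
7. t=3 → L at (0,3); v=(1,1)
8. t=1 → T at (1,4); v=(1,-1)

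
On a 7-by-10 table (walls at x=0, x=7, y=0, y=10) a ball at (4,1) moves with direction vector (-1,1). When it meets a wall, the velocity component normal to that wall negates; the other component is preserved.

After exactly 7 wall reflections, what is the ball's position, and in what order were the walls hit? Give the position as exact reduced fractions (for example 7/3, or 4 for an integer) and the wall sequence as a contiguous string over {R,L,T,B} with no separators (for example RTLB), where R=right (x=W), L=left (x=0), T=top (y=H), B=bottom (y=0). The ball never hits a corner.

Final position: (3,10)
Wall sequence: LTRLBRT

1. t=4 → L at (0,5); v=(1,1)
2. t=5 → T at (5,10); v=(1,-1)
3. t=2 → R at (7,8); v=(-1,-1)
4. t=7 → L at (0,1); v=(1,-1)
5. t=1 → B at (1,0); v=(1,1)
6. t=6 → R at (7,6); v=(-1,1)
7. t=4 → T at (3,10); v=(-1,-1)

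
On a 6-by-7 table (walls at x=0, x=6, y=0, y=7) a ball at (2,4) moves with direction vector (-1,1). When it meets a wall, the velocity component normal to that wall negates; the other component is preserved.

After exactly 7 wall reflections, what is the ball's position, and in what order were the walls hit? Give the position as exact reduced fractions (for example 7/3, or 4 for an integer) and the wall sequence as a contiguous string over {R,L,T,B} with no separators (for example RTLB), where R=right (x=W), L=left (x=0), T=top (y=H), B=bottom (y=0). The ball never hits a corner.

Final position: (6,4)
Wall sequence: LTRBLTR

1. t=2 → L at (0,6); v=(1,1)
2. t=1 → T at (1,7); v=(1,-1)
3. t=5 → R at (6,2); v=(-1,-1)
4. t=2 → B at (4,0); v=(-1,1)
5. t=4 → L at (0,4); v=(1,1)
6. t=3 → T at (3,7); v=(1,-1)
7. t=3 → R at (6,4); v=(-1,-1)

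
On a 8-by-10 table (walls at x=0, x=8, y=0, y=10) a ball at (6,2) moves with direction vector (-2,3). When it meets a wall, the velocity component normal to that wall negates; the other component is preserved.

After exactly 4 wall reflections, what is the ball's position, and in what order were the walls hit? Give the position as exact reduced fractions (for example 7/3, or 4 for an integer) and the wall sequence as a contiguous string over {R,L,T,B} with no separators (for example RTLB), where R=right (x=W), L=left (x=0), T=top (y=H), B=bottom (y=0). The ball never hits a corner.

Final position: (8,3)
Wall sequence: TLBR

1. t=8/3 → T at (2/3,10); v=(-2,-3)
2. t=1/3 → L at (0,9); v=(2,-3)
3. t=3 → B at (6,0); v=(2,3)
4. t=1 → R at (8,3); v=(-2,3)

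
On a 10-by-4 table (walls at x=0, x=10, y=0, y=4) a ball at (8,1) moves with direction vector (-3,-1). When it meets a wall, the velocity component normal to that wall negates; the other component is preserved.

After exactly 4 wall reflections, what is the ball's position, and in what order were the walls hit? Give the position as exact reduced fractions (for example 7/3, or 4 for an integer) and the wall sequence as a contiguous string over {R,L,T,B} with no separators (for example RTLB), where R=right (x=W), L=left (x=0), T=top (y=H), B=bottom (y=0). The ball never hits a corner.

1. t=1 → B at (5,0); v=(-3,1)
2. t=5/3 → L at (0,5/3); v=(3,1)
3. t=7/3 → T at (7,4); v=(3,-1)
4. t=1 → R at (10,3); v=(-3,-1)

Final position: (10,3)
Wall sequence: BLTR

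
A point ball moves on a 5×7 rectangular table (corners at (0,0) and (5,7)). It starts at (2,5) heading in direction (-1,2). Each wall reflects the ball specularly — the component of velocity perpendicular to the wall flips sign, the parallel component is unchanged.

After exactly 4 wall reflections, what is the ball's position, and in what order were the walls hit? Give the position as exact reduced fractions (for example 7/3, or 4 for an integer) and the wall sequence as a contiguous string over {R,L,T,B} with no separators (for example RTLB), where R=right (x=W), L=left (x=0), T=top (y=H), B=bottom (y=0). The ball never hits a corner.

Final position: (5,5)
Wall sequence: TLBR

1. t=1 → T at (1,7); v=(-1,-2)
2. t=1 → L at (0,5); v=(1,-2)
3. t=5/2 → B at (5/2,0); v=(1,2)
4. t=5/2 → R at (5,5); v=(-1,2)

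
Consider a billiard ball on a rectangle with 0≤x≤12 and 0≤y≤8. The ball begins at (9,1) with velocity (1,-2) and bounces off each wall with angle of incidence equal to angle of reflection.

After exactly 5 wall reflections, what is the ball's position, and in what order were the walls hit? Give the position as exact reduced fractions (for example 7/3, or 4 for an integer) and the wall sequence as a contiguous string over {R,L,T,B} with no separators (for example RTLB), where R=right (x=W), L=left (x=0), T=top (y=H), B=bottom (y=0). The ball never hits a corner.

1. t=1/2 → B at (19/2,0); v=(1,2)
2. t=5/2 → R at (12,5); v=(-1,2)
3. t=3/2 → T at (21/2,8); v=(-1,-2)
4. t=4 → B at (13/2,0); v=(-1,2)
5. t=4 → T at (5/2,8); v=(-1,-2)

Final position: (5/2,8)
Wall sequence: BRTBT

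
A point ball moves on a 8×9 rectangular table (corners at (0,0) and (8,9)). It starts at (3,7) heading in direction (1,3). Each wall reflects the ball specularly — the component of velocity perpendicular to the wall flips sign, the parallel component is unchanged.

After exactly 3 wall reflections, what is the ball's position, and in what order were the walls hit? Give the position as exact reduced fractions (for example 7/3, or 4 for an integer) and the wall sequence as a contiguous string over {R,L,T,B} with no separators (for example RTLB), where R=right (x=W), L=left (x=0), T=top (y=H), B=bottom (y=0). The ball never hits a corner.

1. t=2/3 → T at (11/3,9); v=(1,-3)
2. t=3 → B at (20/3,0); v=(1,3)
3. t=4/3 → R at (8,4); v=(-1,3)

Final position: (8,4)
Wall sequence: TBR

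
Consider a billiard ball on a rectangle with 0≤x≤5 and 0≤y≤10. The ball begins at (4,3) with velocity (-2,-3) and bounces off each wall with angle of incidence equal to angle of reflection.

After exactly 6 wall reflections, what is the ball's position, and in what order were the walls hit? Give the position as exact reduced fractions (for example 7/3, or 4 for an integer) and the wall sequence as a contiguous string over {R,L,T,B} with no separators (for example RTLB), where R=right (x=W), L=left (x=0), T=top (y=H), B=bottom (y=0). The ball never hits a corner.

Final position: (4/3,0)
Wall sequence: BLTRLB

1. t=1 → B at (2,0); v=(-2,3)
2. t=1 → L at (0,3); v=(2,3)
3. t=7/3 → T at (14/3,10); v=(2,-3)
4. t=1/6 → R at (5,19/2); v=(-2,-3)
5. t=5/2 → L at (0,2); v=(2,-3)
6. t=2/3 → B at (4/3,0); v=(2,3)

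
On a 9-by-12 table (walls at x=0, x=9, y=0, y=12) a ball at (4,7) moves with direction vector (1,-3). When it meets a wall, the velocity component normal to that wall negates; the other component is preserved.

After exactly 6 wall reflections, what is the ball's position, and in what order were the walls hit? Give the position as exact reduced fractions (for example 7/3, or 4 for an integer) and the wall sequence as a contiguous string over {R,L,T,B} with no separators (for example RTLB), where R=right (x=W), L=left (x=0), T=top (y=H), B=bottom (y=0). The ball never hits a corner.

Final position: (1/3,12)
Wall sequence: BRTBLT

1. t=7/3 → B at (19/3,0); v=(1,3)
2. t=8/3 → R at (9,8); v=(-1,3)
3. t=4/3 → T at (23/3,12); v=(-1,-3)
4. t=4 → B at (11/3,0); v=(-1,3)
5. t=11/3 → L at (0,11); v=(1,3)
6. t=1/3 → T at (1/3,12); v=(1,-3)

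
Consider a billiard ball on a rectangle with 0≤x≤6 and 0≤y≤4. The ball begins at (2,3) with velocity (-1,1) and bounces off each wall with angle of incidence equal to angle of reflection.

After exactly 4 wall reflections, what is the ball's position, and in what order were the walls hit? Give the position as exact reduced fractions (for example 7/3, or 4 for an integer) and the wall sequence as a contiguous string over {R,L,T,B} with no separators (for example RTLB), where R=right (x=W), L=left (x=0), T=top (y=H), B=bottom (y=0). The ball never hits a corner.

1. t=1 → T at (1,4); v=(-1,-1)
2. t=1 → L at (0,3); v=(1,-1)
3. t=3 → B at (3,0); v=(1,1)
4. t=3 → R at (6,3); v=(-1,1)

Final position: (6,3)
Wall sequence: TLBR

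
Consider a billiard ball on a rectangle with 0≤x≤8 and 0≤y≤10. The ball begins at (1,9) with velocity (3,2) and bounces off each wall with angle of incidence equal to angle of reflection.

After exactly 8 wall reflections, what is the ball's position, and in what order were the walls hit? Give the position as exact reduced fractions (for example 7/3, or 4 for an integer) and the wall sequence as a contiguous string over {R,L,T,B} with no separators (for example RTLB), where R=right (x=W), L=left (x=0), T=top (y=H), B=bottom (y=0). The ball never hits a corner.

1. t=1/2 → T at (5/2,10); v=(3,-2)
2. t=11/6 → R at (8,19/3); v=(-3,-2)
3. t=8/3 → L at (0,1); v=(3,-2)
4. t=1/2 → B at (3/2,0); v=(3,2)
5. t=13/6 → R at (8,13/3); v=(-3,2)
6. t=8/3 → L at (0,29/3); v=(3,2)
7. t=1/6 → T at (1/2,10); v=(3,-2)
8. t=5/2 → R at (8,5); v=(-3,-2)

Final position: (8,5)
Wall sequence: TRLBRLTR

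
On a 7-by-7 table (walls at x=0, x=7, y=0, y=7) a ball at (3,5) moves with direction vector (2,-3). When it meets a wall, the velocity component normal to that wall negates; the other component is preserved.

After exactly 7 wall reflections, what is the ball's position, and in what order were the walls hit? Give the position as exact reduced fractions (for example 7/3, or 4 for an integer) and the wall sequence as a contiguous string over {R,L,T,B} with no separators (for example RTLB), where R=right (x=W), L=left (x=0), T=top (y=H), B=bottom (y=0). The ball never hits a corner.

Final position: (7,6)
Wall sequence: BRTLBTR

1. t=5/3 → B at (19/3,0); v=(2,3)
2. t=1/3 → R at (7,1); v=(-2,3)
3. t=2 → T at (3,7); v=(-2,-3)
4. t=3/2 → L at (0,5/2); v=(2,-3)
5. t=5/6 → B at (5/3,0); v=(2,3)
6. t=7/3 → T at (19/3,7); v=(2,-3)
7. t=1/3 → R at (7,6); v=(-2,-3)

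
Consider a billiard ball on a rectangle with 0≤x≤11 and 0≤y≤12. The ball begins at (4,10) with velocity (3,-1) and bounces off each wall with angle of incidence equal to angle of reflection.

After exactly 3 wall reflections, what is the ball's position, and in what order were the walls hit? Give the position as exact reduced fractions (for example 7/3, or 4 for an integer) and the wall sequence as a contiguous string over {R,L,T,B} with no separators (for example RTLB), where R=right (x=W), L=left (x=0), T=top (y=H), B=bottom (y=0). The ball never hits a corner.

Final position: (11,1/3)
Wall sequence: RLR

1. t=7/3 → R at (11,23/3); v=(-3,-1)
2. t=11/3 → L at (0,4); v=(3,-1)
3. t=11/3 → R at (11,1/3); v=(-3,-1)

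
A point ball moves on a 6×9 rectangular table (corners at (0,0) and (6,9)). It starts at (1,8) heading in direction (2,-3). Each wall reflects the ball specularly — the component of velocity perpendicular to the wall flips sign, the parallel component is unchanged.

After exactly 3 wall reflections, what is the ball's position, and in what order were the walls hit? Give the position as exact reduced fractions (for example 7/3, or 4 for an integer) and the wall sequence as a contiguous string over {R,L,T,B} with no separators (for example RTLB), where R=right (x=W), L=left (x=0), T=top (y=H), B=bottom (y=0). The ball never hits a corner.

Final position: (0,17/2)
Wall sequence: RBL

1. t=5/2 → R at (6,1/2); v=(-2,-3)
2. t=1/6 → B at (17/3,0); v=(-2,3)
3. t=17/6 → L at (0,17/2); v=(2,3)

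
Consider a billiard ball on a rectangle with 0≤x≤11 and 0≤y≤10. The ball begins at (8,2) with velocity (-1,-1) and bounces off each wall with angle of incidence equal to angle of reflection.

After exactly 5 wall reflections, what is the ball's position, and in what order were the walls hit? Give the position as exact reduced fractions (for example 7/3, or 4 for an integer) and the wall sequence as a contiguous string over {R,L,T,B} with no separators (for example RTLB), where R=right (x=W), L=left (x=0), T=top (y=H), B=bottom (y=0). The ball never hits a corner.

Final position: (8,0)
Wall sequence: BLTRB

1. t=2 → B at (6,0); v=(-1,1)
2. t=6 → L at (0,6); v=(1,1)
3. t=4 → T at (4,10); v=(1,-1)
4. t=7 → R at (11,3); v=(-1,-1)
5. t=3 → B at (8,0); v=(-1,1)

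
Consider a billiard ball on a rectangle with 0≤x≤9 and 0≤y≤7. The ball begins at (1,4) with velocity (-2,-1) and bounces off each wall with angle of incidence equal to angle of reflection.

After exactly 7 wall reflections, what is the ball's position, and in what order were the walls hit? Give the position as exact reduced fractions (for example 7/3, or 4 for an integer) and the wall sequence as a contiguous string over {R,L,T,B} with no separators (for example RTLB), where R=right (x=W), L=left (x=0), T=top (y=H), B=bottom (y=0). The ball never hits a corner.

1. t=1/2 → L at (0,7/2); v=(2,-1)
2. t=7/2 → B at (7,0); v=(2,1)
3. t=1 → R at (9,1); v=(-2,1)
4. t=9/2 → L at (0,11/2); v=(2,1)
5. t=3/2 → T at (3,7); v=(2,-1)
6. t=3 → R at (9,4); v=(-2,-1)
7. t=4 → B at (1,0); v=(-2,1)

Final position: (1,0)
Wall sequence: LBRLTRB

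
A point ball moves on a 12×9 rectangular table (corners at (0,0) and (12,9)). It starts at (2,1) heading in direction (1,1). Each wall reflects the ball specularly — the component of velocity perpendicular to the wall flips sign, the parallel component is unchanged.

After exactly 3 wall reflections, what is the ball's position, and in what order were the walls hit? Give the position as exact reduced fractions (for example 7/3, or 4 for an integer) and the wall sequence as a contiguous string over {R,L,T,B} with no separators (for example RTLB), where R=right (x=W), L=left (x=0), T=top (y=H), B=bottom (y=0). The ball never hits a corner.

Final position: (5,0)
Wall sequence: TRB

1. t=8 → T at (10,9); v=(1,-1)
2. t=2 → R at (12,7); v=(-1,-1)
3. t=7 → B at (5,0); v=(-1,1)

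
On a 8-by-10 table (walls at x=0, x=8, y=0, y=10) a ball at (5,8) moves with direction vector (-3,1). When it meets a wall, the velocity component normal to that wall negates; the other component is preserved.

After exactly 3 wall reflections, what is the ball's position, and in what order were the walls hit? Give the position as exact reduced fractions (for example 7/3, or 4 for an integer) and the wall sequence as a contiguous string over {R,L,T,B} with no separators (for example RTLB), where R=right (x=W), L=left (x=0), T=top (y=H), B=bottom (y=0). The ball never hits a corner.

Final position: (8,23/3)
Wall sequence: LTR

1. t=5/3 → L at (0,29/3); v=(3,1)
2. t=1/3 → T at (1,10); v=(3,-1)
3. t=7/3 → R at (8,23/3); v=(-3,-1)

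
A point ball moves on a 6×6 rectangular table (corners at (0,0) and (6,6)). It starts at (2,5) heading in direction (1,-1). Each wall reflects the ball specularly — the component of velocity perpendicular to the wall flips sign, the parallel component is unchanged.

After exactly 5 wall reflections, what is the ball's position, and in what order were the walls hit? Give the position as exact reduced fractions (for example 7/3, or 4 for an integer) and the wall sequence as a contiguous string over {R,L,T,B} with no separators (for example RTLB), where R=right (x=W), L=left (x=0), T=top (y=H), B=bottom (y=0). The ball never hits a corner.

Final position: (6,1)
Wall sequence: RBLTR

1. t=4 → R at (6,1); v=(-1,-1)
2. t=1 → B at (5,0); v=(-1,1)
3. t=5 → L at (0,5); v=(1,1)
4. t=1 → T at (1,6); v=(1,-1)
5. t=5 → R at (6,1); v=(-1,-1)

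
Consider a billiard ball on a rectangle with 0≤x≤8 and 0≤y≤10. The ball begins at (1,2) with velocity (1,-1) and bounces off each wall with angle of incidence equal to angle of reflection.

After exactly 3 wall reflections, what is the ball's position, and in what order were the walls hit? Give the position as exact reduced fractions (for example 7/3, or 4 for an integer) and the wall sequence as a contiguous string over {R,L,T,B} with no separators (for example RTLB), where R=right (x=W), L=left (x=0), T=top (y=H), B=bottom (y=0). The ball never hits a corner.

Final position: (3,10)
Wall sequence: BRT

1. t=2 → B at (3,0); v=(1,1)
2. t=5 → R at (8,5); v=(-1,1)
3. t=5 → T at (3,10); v=(-1,-1)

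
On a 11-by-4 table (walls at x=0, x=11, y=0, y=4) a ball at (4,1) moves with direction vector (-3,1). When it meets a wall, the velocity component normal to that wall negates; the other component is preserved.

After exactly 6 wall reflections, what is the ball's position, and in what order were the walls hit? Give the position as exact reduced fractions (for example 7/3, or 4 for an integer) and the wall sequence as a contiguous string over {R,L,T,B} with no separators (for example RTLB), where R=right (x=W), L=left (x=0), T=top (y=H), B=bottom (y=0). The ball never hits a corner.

1. t=4/3 → L at (0,7/3); v=(3,1)
2. t=5/3 → T at (5,4); v=(3,-1)
3. t=2 → R at (11,2); v=(-3,-1)
4. t=2 → B at (5,0); v=(-3,1)
5. t=5/3 → L at (0,5/3); v=(3,1)
6. t=7/3 → T at (7,4); v=(3,-1)

Final position: (7,4)
Wall sequence: LTRBLT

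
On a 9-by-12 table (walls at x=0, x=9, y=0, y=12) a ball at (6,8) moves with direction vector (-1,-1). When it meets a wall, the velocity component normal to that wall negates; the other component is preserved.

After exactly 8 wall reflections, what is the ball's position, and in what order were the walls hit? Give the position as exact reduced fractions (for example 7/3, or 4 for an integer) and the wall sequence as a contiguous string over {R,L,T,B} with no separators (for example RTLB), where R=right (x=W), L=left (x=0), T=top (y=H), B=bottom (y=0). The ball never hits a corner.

1. t=6 → L at (0,2); v=(1,-1)
2. t=2 → B at (2,0); v=(1,1)
3. t=7 → R at (9,7); v=(-1,1)
4. t=5 → T at (4,12); v=(-1,-1)
5. t=4 → L at (0,8); v=(1,-1)
6. t=8 → B at (8,0); v=(1,1)
7. t=1 → R at (9,1); v=(-1,1)
8. t=9 → L at (0,10); v=(1,1)

Final position: (0,10)
Wall sequence: LBRTLBRL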